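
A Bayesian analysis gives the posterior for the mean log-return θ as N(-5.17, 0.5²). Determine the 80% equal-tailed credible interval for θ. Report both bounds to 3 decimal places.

[-5.811, -4.529]

The posterior is symmetric, so the 80% equal-tailed interval is θ = -5.17 ± z·0.5 with z = 1.282.
Half-width: 1.282 × 0.5 = 0.641.
-5.17 − 0.641 = -5.811; -5.17 + 0.641 = -4.529.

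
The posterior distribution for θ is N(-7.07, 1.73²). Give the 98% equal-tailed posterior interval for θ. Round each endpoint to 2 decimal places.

The posterior is symmetric, so the 98% equal-tailed interval is θ = -7.07 ± z·1.73 with z = 2.326.
Half-width: 2.326 × 1.73 = 4.02.
-7.07 − 4.02 = -11.09; -7.07 + 4.02 = -3.05.

[-11.09, -3.05]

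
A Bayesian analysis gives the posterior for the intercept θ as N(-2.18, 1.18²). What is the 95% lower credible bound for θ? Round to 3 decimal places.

-4.121

Need L with P(θ ≥ L) = 0.95: L = -2.18 − z_{0.05}·1.18.
z = 1.645; L = -2.18 − 1.645 × 1.18 = -4.121.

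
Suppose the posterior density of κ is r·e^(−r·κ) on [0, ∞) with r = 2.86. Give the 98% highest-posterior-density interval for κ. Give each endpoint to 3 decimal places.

[0.000, 1.368]

The exponential density is strictly decreasing on [0, ∞), so the HPD interval is anchored at 0: [0, q] with P(κ ≤ q) = 0.98.
q = −ln(1 − 0.98) / 2.86 = 3.9120 / 2.86 = 1.368.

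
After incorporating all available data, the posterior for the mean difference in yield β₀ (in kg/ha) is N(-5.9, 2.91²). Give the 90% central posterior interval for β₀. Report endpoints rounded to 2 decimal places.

The posterior is symmetric, so the 90% equal-tailed interval is β₀ = -5.9 ± z·2.91 with z = 1.645.
Half-width: 1.645 × 2.91 = 4.79.
-5.9 − 4.79 = -10.69; -5.9 + 4.79 = -1.11.

[-10.69, -1.11]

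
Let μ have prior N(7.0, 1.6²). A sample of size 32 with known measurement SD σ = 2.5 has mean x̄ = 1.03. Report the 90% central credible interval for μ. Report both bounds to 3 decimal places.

[0.752, 2.154]

Posterior precision = 1/1.6² + 32/2.5² = 0.3906 + 5.1200 = 5.5106, so posterior SD = 0.4260.
Posterior mean = (7.0/1.6² + 32·1.03/2.5²) / 5.5106 = 1.4532.
Interval: 1.4532 ± 1.645 × 0.4260 → [0.752, 2.154].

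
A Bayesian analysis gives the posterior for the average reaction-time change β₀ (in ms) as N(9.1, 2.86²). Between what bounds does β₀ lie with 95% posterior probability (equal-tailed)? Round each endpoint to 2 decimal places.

[3.49, 14.71]

The posterior is symmetric, so the 95% equal-tailed interval is β₀ = 9.1 ± z·2.86 with z = 1.960.
Half-width: 1.960 × 2.86 = 5.61.
9.1 − 5.61 = 3.49; 9.1 + 5.61 = 14.71.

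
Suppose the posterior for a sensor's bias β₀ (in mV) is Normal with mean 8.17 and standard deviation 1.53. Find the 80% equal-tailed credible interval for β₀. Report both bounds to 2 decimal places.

The posterior is symmetric, so the 80% equal-tailed interval is β₀ = 8.17 ± z·1.53 with z = 1.282.
Half-width: 1.282 × 1.53 = 1.96.
8.17 − 1.96 = 6.21; 8.17 + 1.96 = 10.13.

[6.21, 10.13]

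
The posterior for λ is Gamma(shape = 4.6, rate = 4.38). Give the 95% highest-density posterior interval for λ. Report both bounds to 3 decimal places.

The posterior is unimodal and skewed, so the HPD interval has equal density at both endpoints and is the shortest 95% interval.
Solving f(0.229) = f(2.019) with F(2.019) − F(0.229) = 0.95 gives [0.229, 2.019].
For comparison, the equal-tailed interval is [0.321, 2.205]; the HPD is narrower and shifted toward the mode.

[0.229, 2.019]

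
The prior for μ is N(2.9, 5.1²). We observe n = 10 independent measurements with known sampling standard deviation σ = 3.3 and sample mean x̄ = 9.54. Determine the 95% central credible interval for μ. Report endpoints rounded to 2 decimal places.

Posterior precision = 1/5.1² + 10/3.3² = 0.0384 + 0.9183 = 0.9567, so posterior SD = 1.0224.
Posterior mean = (2.9/5.1² + 10·9.54/3.3²) / 0.9567 = 9.2732.
Interval: 9.2732 ± 1.960 × 1.0224 → [7.27, 11.28].

[7.27, 11.28]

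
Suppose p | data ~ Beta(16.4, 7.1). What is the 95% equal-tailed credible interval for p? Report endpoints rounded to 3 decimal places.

[0.502, 0.862]

Posterior: Beta(16.4, 7.1).
Equal-tailed 95% interval: the 0.025 and 0.975 quantiles of Beta(16.4, 7.1).
Posterior mean ≈ 0.698, SD ≈ 0.093; a Normal approximation gives roughly [0.516, 0.880].
Exact: F⁻¹(0.025) = 0.502; F⁻¹(0.975) = 0.862.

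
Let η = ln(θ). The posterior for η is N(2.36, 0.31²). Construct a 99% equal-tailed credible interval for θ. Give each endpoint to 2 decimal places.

On the log scale the 99% interval is 2.36 ± 2.576 × 0.31 = [1.5615, 3.1585].
Exponentiate: [e^1.5615, e^3.1585] = [4.77, 23.54].

[4.77, 23.54]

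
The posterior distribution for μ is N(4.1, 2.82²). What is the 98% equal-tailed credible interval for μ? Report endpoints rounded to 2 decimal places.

The posterior is symmetric, so the 98% equal-tailed interval is μ = 4.1 ± z·2.82 with z = 2.326.
Half-width: 2.326 × 2.82 = 6.56.
4.1 − 6.56 = -2.46; 4.1 + 6.56 = 10.66.

[-2.46, 10.66]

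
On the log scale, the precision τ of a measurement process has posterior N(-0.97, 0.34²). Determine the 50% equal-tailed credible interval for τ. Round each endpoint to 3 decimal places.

On the log scale the 50% interval is -0.97 ± 0.674 × 0.34 = [-1.1993, -0.7407].
Exponentiate: [e^-1.1993, e^-0.7407] = [0.301, 0.477].

[0.301, 0.477]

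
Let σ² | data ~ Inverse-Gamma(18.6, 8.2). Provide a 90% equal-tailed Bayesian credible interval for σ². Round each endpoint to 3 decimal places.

[0.313, 0.677]

Inverse-Gamma(18.6, 8.2) quantiles: F⁻¹(0.05) and F⁻¹(0.95).
Equivalently, 1/σ² ~ Gamma(18.6, rate = 8.2); invert its 0.95 and 0.05 quantiles.
Posterior mean ≈ 0.466, SD ≈ 0.114; a Normal approximation gives roughly [0.278, 0.654].
Exact: lower = 0.313; upper = 0.677.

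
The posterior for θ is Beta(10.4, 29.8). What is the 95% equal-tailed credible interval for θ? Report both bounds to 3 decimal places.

[0.137, 0.403]

Posterior: Beta(10.4, 29.8).
Equal-tailed 95% interval: the 0.025 and 0.975 quantiles of Beta(10.4, 29.8).
Posterior mean ≈ 0.259, SD ≈ 0.068; a Normal approximation gives roughly [0.125, 0.392].
Exact: F⁻¹(0.025) = 0.137; F⁻¹(0.975) = 0.403.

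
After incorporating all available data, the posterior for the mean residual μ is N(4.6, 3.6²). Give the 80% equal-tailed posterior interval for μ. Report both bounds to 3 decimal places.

The posterior is symmetric, so the 80% equal-tailed interval is μ = 4.6 ± z·3.6 with z = 1.282.
Half-width: 1.282 × 3.6 = 4.614.
4.6 − 4.614 = -0.014; 4.6 + 4.614 = 9.214.

[-0.014, 9.214]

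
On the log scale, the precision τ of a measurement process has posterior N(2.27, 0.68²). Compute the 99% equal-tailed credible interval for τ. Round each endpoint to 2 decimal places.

On the log scale the 99% interval is 2.27 ± 2.576 × 0.68 = [0.5184, 4.0216].
Exponentiate: [e^0.5184, e^4.0216] = [1.68, 55.79].

[1.68, 55.79]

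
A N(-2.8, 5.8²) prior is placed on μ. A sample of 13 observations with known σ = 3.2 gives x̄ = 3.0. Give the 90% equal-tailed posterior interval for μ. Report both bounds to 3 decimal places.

Posterior precision = 1/5.8² + 13/3.2² = 0.0297 + 1.2695 = 1.2993, so posterior SD = 0.8773.
Posterior mean = (-2.8/5.8² + 13·3.0/3.2²) / 1.2993 = 2.8673.
Interval: 2.8673 ± 1.645 × 0.8773 → [1.424, 4.310].

[1.424, 4.310]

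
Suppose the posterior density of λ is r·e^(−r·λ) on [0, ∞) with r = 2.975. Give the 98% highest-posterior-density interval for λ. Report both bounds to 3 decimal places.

The exponential density is strictly decreasing on [0, ∞), so the HPD interval is anchored at 0: [0, q] with P(λ ≤ q) = 0.98.
q = −ln(1 − 0.98) / 2.975 = 3.9120 / 2.975 = 1.315.

[0.000, 1.315]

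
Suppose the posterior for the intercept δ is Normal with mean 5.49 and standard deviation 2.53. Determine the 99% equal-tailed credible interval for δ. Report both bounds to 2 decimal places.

The posterior is symmetric, so the 99% equal-tailed interval is δ = 5.49 ± z·2.53 with z = 2.576.
Half-width: 2.576 × 2.53 = 6.52.
5.49 − 6.52 = -1.03; 5.49 + 6.52 = 12.01.

[-1.03, 12.01]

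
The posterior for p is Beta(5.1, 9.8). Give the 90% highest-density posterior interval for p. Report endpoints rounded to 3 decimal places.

The posterior is unimodal and skewed, so the HPD interval has equal density at both endpoints and is the shortest 90% interval.
Solving f(0.146) = f(0.534) with F(0.534) − F(0.146) = 0.90 gives [0.146, 0.534].
For comparison, the equal-tailed interval is [0.159, 0.550]; the HPD is narrower and shifted toward the mode.

[0.146, 0.534]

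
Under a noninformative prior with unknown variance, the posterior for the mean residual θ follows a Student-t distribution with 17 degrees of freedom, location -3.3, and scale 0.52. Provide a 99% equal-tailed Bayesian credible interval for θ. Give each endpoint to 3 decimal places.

The t_17 distribution is symmetric; the 99% interval is -3.3 ± t·0.52 with t_{0.995,17} = 2.898.
Half-width: 2.898 × 0.52 = 1.507.
-3.3 − 1.507 = -4.807; -3.3 + 1.507 = -1.793.

[-4.807, -1.793]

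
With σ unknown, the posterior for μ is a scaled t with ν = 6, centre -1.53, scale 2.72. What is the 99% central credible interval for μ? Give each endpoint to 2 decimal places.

The t_6 distribution is symmetric; the 99% interval is -1.53 ± t·2.72 with t_{0.995,6} = 3.707.
Half-width: 3.707 × 2.72 = 10.08.
-1.53 − 10.08 = -11.61; -1.53 + 10.08 = 8.55.

[-11.61, 8.55]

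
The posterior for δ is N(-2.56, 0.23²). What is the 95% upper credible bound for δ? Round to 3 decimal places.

Need U with P(δ ≤ U) = 0.95: U = -2.56 + z_{0.05}·0.23.
z = 1.645; U = -2.56 + 1.645 × 0.23 = -2.182.

-2.182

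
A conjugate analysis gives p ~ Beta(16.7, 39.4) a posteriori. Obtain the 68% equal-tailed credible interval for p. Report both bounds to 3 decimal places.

[0.237, 0.358]

Posterior: Beta(16.7, 39.4).
Equal-tailed 68% interval: the 0.16 and 0.84 quantiles of Beta(16.7, 39.4).
Posterior mean ≈ 0.298, SD ≈ 0.061; a Normal approximation gives roughly [0.238, 0.358].
Exact: F⁻¹(0.16) = 0.237; F⁻¹(0.84) = 0.358.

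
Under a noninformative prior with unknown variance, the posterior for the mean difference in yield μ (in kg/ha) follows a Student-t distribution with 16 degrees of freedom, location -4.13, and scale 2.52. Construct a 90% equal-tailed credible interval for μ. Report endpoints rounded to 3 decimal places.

The t_16 distribution is symmetric; the 90% interval is -4.13 ± t·2.52 with t_{0.95,16} = 1.746.
Half-width: 1.746 × 2.52 = 4.400.
-4.13 − 4.400 = -8.530; -4.13 + 4.400 = 0.270.

[-8.530, 0.270]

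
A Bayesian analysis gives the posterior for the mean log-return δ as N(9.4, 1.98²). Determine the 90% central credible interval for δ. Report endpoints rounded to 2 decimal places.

[6.14, 12.66]

The posterior is symmetric, so the 90% equal-tailed interval is δ = 9.4 ± z·1.98 with z = 1.645.
Half-width: 1.645 × 1.98 = 3.26.
9.4 − 3.26 = 6.14; 9.4 + 3.26 = 12.66.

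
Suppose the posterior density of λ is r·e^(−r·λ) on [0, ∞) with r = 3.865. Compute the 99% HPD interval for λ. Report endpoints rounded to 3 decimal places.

[0.000, 1.192]

The exponential density is strictly decreasing on [0, ∞), so the HPD interval is anchored at 0: [0, q] with P(λ ≤ q) = 0.99.
q = −ln(1 − 0.99) / 3.865 = 4.6052 / 3.865 = 1.192.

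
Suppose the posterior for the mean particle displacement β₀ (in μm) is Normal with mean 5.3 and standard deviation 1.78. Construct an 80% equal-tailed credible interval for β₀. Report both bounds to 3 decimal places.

The posterior is symmetric, so the 80% equal-tailed interval is β₀ = 5.3 ± z·1.78 with z = 1.282.
Half-width: 1.282 × 1.78 = 2.281.
5.3 − 2.281 = 3.019; 5.3 + 2.281 = 7.581.

[3.019, 7.581]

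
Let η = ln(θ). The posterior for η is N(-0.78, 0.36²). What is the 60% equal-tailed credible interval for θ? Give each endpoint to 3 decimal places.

On the log scale the 60% interval is -0.78 ± 0.842 × 0.36 = [-1.0830, -0.4770].
Exponentiate: [e^-1.0830, e^-0.4770] = [0.339, 0.621].

[0.339, 0.621]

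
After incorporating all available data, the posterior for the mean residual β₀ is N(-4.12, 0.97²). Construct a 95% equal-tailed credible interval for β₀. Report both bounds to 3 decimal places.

[-6.021, -2.219]

The posterior is symmetric, so the 95% equal-tailed interval is β₀ = -4.12 ± z·0.97 with z = 1.960.
Half-width: 1.960 × 0.97 = 1.901.
-4.12 − 1.901 = -6.021; -4.12 + 1.901 = -2.219.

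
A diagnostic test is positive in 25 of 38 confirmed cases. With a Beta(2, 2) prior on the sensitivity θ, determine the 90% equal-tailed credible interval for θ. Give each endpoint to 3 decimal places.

Posterior: Beta(2+25, 2+13) = Beta(27, 15).
Equal-tailed 90% interval: the 0.05 and 0.95 quantiles of Beta(27, 15).
Posterior mean ≈ 0.643, SD ≈ 0.073; a Normal approximation gives roughly [0.523, 0.763].
Exact: F⁻¹(0.05) = 0.519; F⁻¹(0.95) = 0.759.

[0.519, 0.759]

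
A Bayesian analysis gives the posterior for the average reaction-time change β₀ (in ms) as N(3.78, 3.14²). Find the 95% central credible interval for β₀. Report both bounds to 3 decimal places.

The posterior is symmetric, so the 95% equal-tailed interval is β₀ = 3.78 ± z·3.14 with z = 1.960.
Half-width: 1.960 × 3.14 = 6.154.
3.78 − 6.154 = -2.374; 3.78 + 6.154 = 9.934.

[-2.374, 9.934]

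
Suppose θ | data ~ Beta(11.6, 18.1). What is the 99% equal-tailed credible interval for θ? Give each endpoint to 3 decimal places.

Posterior: Beta(11.6, 18.1).
Equal-tailed 99% interval: the 0.005 and 0.995 quantiles of Beta(11.6, 18.1).
Posterior mean ≈ 0.391, SD ≈ 0.088; a Normal approximation gives roughly [0.164, 0.617].
Exact: F⁻¹(0.005) = 0.184; F⁻¹(0.995) = 0.624.

[0.184, 0.624]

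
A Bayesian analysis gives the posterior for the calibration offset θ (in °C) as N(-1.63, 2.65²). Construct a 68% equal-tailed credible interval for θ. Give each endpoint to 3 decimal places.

The posterior is symmetric, so the 68% equal-tailed interval is θ = -1.63 ± z·2.65 with z = 0.994.
Half-width: 0.994 × 2.65 = 2.635.
-1.63 − 2.635 = -4.265; -1.63 + 2.635 = 1.005.

[-4.265, 1.005]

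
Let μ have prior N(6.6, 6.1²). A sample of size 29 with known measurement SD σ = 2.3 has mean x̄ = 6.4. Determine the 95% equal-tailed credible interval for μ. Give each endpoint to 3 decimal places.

Posterior precision = 1/6.1² + 29/2.3² = 0.0269 + 5.4820 = 5.5089, so posterior SD = 0.4261.
Posterior mean = (6.6/6.1² + 29·6.4/2.3²) / 5.5089 = 6.4010.
Interval: 6.4010 ± 1.960 × 0.4261 → [5.566, 7.236].

[5.566, 7.236]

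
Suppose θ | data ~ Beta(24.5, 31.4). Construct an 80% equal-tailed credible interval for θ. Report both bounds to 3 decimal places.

[0.354, 0.524]

Posterior: Beta(24.5, 31.4).
Equal-tailed 80% interval: the 0.1 and 0.9 quantiles of Beta(24.5, 31.4).
Posterior mean ≈ 0.438, SD ≈ 0.066; a Normal approximation gives roughly [0.354, 0.523].
Exact: F⁻¹(0.1) = 0.354; F⁻¹(0.9) = 0.524.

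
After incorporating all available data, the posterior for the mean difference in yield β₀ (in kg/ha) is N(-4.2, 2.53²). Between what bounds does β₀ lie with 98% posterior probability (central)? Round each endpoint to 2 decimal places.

[-10.09, 1.69]

The posterior is symmetric, so the 98% equal-tailed interval is β₀ = -4.2 ± z·2.53 with z = 2.326.
Half-width: 2.326 × 2.53 = 5.89.
-4.2 − 5.89 = -10.09; -4.2 + 5.89 = 1.69.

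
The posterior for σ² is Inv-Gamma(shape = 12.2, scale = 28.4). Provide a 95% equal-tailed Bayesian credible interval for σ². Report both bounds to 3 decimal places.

[1.424, 4.477]

Inverse-Gamma(12.2, 28.4) quantiles: F⁻¹(0.025) and F⁻¹(0.975).
Equivalently, 1/σ² ~ Gamma(12.2, rate = 28.4); invert its 0.975 and 0.025 quantiles.
Posterior mean ≈ 2.536, SD ≈ 0.794; a Normal approximation gives roughly [0.980, 4.092].
Exact: lower = 1.424; upper = 4.477.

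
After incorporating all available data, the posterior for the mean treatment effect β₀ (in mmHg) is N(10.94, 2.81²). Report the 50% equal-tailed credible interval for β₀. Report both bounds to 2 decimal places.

[9.04, 12.84]

The posterior is symmetric, so the 50% equal-tailed interval is β₀ = 10.94 ± z·2.81 with z = 0.674.
Half-width: 0.674 × 2.81 = 1.90.
10.94 − 1.90 = 9.04; 10.94 + 1.90 = 12.84.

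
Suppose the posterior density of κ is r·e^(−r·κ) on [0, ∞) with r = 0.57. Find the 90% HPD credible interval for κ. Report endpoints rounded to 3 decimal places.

The exponential density is strictly decreasing on [0, ∞), so the HPD interval is anchored at 0: [0, q] with P(κ ≤ q) = 0.90.
q = −ln(1 − 0.90) / 0.57 = 2.3026 / 0.57 = 4.040.

[0.000, 4.040]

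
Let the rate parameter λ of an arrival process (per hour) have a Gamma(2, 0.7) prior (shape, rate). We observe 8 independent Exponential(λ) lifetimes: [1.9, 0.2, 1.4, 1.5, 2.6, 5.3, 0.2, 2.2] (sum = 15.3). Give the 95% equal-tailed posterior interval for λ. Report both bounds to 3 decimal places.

Posterior: Gamma(2+8, 0.7+15.3) = Gamma(10, 16.0) (shape, rate).
Equal-tailed 95% interval: Gamma(10, 16.0) quantiles at 0.025 and 0.975.
Posterior mean ≈ 0.625, SD ≈ 0.198; a Normal approximation gives roughly [0.238, 1.012].
Exact: lower = 0.300; upper = 1.068.

[0.300, 1.068]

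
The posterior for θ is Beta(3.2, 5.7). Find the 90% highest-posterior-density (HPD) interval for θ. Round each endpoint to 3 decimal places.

[0.107, 0.602]

The posterior is unimodal and skewed, so the HPD interval has equal density at both endpoints and is the shortest 90% interval.
Solving f(0.107) = f(0.602) with F(0.602) − F(0.107) = 0.90 gives [0.107, 0.602].
For comparison, the equal-tailed interval is [0.128, 0.629]; the HPD is narrower and shifted toward the mode.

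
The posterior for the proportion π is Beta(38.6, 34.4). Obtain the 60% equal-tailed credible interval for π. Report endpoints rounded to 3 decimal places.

Posterior: Beta(38.6, 34.4).
Equal-tailed 60% interval: the 0.2 and 0.8 quantiles of Beta(38.6, 34.4).
Posterior mean ≈ 0.529, SD ≈ 0.058; a Normal approximation gives roughly [0.480, 0.578].
Exact: F⁻¹(0.2) = 0.480; F⁻¹(0.8) = 0.578.

[0.480, 0.578]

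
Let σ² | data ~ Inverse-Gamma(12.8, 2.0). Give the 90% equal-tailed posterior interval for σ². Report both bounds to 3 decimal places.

Inverse-Gamma(12.8, 2.0) quantiles: F⁻¹(0.05) and F⁻¹(0.95).
Equivalently, 1/σ² ~ Gamma(12.8, rate = 2.0); invert its 0.95 and 0.05 quantiles.
Posterior mean ≈ 0.169, SD ≈ 0.052; a Normal approximation gives roughly [0.085, 0.254].
Exact: lower = 0.104; upper = 0.265.

[0.104, 0.265]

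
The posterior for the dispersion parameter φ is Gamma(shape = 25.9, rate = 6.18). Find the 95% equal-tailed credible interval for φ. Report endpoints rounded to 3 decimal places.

Posterior: Gamma(shape 25.9, rate 6.18).
Equal-tailed 95% interval: Gamma(25.9, 6.18) quantiles at 0.025 and 0.975.
Posterior mean ≈ 4.191, SD ≈ 0.823; a Normal approximation gives roughly [2.577, 5.805].
Exact: lower = 2.735; upper = 5.952.

[2.735, 5.952]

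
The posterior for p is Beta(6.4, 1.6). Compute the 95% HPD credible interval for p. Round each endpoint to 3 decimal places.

[0.542, 0.998]

The posterior is unimodal and skewed, so the HPD interval has equal density at both endpoints and is the shortest 95% interval.
Solving f(0.542) = f(0.998) with F(0.998) − F(0.542) = 0.95 gives [0.542, 0.998].
For comparison, the equal-tailed interval is [0.483, 0.981]; the HPD is narrower and shifted toward the mode.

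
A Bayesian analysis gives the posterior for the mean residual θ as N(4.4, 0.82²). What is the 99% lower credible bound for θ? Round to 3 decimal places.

Need L with P(θ ≥ L) = 0.99: L = 4.4 − z_{0.01}·0.82.
z = 2.326; L = 4.4 − 2.326 × 0.82 = 2.492.

2.492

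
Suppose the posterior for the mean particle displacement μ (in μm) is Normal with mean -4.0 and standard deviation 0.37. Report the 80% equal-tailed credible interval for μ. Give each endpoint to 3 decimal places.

[-4.474, -3.526]

The posterior is symmetric, so the 80% equal-tailed interval is μ = -4.0 ± z·0.37 with z = 1.282.
Half-width: 1.282 × 0.37 = 0.474.
-4.0 − 0.474 = -4.474; -4.0 + 0.474 = -3.526.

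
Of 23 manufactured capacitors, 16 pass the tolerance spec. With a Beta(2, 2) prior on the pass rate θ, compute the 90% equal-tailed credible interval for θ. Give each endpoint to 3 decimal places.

[0.513, 0.806]

Posterior: Beta(2+16, 2+7) = Beta(18, 9).
Equal-tailed 90% interval: the 0.05 and 0.95 quantiles of Beta(18, 9).
Posterior mean ≈ 0.667, SD ≈ 0.089; a Normal approximation gives roughly [0.520, 0.813].
Exact: F⁻¹(0.05) = 0.513; F⁻¹(0.95) = 0.806.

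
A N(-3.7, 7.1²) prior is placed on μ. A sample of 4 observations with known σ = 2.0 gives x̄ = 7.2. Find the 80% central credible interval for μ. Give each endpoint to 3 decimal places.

Posterior precision = 1/7.1² + 4/2.0² = 0.0198 + 1.0000 = 1.0198, so posterior SD = 0.9902.
Posterior mean = (-3.7/7.1² + 4·7.2/2.0²) / 1.0198 = 6.9880.
Interval: 6.9880 ± 1.282 × 0.9902 → [5.719, 8.257].

[5.719, 8.257]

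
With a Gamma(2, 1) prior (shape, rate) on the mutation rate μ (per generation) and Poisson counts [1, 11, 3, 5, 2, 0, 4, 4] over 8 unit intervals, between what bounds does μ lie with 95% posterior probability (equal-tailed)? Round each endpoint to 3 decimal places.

[2.432, 4.889]

Posterior: Gamma(2+30, 1+8) = Gamma(32, 9) (shape, rate).
Equal-tailed 95% interval: Gamma(32, 9) quantiles at 0.025 and 0.975.
Posterior mean ≈ 3.556, SD ≈ 0.629; a Normal approximation gives roughly [2.324, 4.787].
Exact: lower = 2.432; upper = 4.889.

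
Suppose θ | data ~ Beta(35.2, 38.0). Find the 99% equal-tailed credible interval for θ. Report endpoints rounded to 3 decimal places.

Posterior: Beta(35.2, 38.0).
Equal-tailed 99% interval: the 0.005 and 0.995 quantiles of Beta(35.2, 38.0).
Posterior mean ≈ 0.481, SD ≈ 0.058; a Normal approximation gives roughly [0.331, 0.630].
Exact: F⁻¹(0.005) = 0.334; F⁻¹(0.995) = 0.629.

[0.334, 0.629]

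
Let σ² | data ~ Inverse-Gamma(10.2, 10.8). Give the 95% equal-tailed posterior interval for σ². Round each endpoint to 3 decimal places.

Inverse-Gamma(10.2, 10.8) quantiles: F⁻¹(0.025) and F⁻¹(0.975).
Equivalently, 1/σ² ~ Gamma(10.2, rate = 10.8); invert its 0.975 and 0.025 quantiles.
Posterior mean ≈ 1.174, SD ≈ 0.410; a Normal approximation gives roughly [0.370, 1.977].
Exact: lower = 0.623; upper = 2.189.

[0.623, 2.189]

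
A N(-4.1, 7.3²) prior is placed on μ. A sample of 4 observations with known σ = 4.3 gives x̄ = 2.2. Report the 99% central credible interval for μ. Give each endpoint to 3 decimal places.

[-3.615, 7.010]

Posterior precision = 1/7.3² + 4/4.3² = 0.0188 + 0.2163 = 0.2351, so posterior SD = 2.0624.
Posterior mean = (-4.1/7.3² + 4·2.2/4.3²) / 0.2351 = 1.6971.
Interval: 1.6971 ± 2.576 × 2.0624 → [-3.615, 7.010].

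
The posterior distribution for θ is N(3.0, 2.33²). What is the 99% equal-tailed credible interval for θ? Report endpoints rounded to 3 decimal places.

[-3.002, 9.002]

The posterior is symmetric, so the 99% equal-tailed interval is θ = 3.0 ± z·2.33 with z = 2.576.
Half-width: 2.576 × 2.33 = 6.002.
3.0 − 6.002 = -3.002; 3.0 + 6.002 = 9.002.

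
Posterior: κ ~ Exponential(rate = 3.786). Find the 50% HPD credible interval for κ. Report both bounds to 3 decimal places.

[0.000, 0.183]

The exponential density is strictly decreasing on [0, ∞), so the HPD interval is anchored at 0: [0, q] with P(κ ≤ q) = 0.50.
q = −ln(1 − 0.50) / 3.786 = 0.6931 / 3.786 = 0.183.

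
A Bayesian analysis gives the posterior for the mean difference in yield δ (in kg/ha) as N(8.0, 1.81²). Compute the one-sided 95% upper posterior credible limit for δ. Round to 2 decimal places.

Need U with P(δ ≤ U) = 0.95: U = 8.0 + z_{0.05}·1.81.
z = 1.645; U = 8.0 + 1.645 × 1.81 = 10.98.

10.98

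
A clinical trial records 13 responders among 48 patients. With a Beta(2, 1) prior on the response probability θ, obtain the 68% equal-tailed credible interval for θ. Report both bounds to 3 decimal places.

Posterior: Beta(2+13, 1+35) = Beta(15, 36).
Equal-tailed 68% interval: the 0.16 and 0.84 quantiles of Beta(15, 36).
Posterior mean ≈ 0.294, SD ≈ 0.063; a Normal approximation gives roughly [0.231, 0.357].
Exact: F⁻¹(0.16) = 0.231; F⁻¹(0.84) = 0.357.

[0.231, 0.357]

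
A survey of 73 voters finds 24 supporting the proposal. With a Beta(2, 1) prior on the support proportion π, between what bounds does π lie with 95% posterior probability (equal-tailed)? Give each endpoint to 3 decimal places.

Posterior: Beta(2+24, 1+49) = Beta(26, 50).
Equal-tailed 95% interval: the 0.025 and 0.975 quantiles of Beta(26, 50).
Posterior mean ≈ 0.342, SD ≈ 0.054; a Normal approximation gives roughly [0.236, 0.448].
Exact: F⁻¹(0.025) = 0.240; F⁻¹(0.975) = 0.452.

[0.240, 0.452]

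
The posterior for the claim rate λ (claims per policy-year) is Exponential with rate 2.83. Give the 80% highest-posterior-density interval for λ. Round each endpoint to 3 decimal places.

The exponential density is strictly decreasing on [0, ∞), so the HPD interval is anchored at 0: [0, q] with P(λ ≤ q) = 0.80.
q = −ln(1 − 0.80) / 2.83 = 1.6094 / 2.83 = 0.569.

[0.000, 0.569]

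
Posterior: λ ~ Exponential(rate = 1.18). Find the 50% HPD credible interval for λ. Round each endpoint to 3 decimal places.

The exponential density is strictly decreasing on [0, ∞), so the HPD interval is anchored at 0: [0, q] with P(λ ≤ q) = 0.50.
q = −ln(1 − 0.50) / 1.18 = 0.6931 / 1.18 = 0.587.

[0.000, 0.587]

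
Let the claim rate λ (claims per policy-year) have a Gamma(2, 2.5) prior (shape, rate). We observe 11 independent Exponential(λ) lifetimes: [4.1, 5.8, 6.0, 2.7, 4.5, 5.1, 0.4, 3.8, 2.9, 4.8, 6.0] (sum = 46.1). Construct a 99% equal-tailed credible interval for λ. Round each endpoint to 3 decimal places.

Posterior: Gamma(2+11, 2.5+46.1) = Gamma(13, 48.6) (shape, rate).
Equal-tailed 99% interval: Gamma(13, 48.6) quantiles at 0.005 and 0.995.
Posterior mean ≈ 0.267, SD ≈ 0.074; a Normal approximation gives roughly [0.076, 0.459].
Exact: lower = 0.115; upper = 0.497.

[0.115, 0.497]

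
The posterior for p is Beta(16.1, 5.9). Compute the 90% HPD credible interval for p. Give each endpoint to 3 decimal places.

[0.585, 0.884]

The posterior is unimodal and skewed, so the HPD interval has equal density at both endpoints and is the shortest 90% interval.
Solving f(0.585) = f(0.884) with F(0.884) − F(0.585) = 0.90 gives [0.585, 0.884].
For comparison, the equal-tailed interval is [0.568, 0.871]; the HPD is narrower and shifted toward the mode.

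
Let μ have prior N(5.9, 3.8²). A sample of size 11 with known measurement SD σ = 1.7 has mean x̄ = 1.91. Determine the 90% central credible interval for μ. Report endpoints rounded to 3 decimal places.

Posterior precision = 1/3.8² + 11/1.7² = 0.0693 + 3.8062 = 3.8755, so posterior SD = 0.5080.
Posterior mean = (5.9/3.8² + 11·1.91/1.7²) / 3.8755 = 1.9813.
Interval: 1.9813 ± 1.645 × 0.5080 → [1.146, 2.817].

[1.146, 2.817]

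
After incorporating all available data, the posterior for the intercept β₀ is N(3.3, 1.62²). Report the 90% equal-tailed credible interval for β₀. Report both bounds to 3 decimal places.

[0.635, 5.965]

The posterior is symmetric, so the 90% equal-tailed interval is β₀ = 3.3 ± z·1.62 with z = 1.645.
Half-width: 1.645 × 1.62 = 2.665.
3.3 − 2.665 = 0.635; 3.3 + 2.665 = 5.965.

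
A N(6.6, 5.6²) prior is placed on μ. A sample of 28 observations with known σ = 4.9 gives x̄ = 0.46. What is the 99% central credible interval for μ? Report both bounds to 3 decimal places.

Posterior precision = 1/5.6² + 28/4.9² = 0.0319 + 1.1662 = 1.1981, so posterior SD = 0.9136.
Posterior mean = (6.6/5.6² + 28·0.46/4.9²) / 1.1981 = 0.6234.
Interval: 0.6234 ± 2.576 × 0.9136 → [-1.730, 2.977].

[-1.730, 2.977]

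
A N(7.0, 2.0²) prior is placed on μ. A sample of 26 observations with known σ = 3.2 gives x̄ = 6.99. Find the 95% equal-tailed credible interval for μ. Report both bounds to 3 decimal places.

Posterior precision = 1/2.0² + 26/3.2² = 0.2500 + 2.5391 = 2.7891, so posterior SD = 0.5988.
Posterior mean = (7.0/2.0² + 26·6.99/3.2²) / 2.7891 = 6.9909.
Interval: 6.9909 ± 1.960 × 0.5988 → [5.817, 8.164].

[5.817, 8.164]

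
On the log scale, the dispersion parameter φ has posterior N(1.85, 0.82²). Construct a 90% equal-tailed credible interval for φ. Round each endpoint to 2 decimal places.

[1.65, 24.50]

On the log scale the 90% interval is 1.85 ± 1.645 × 0.82 = [0.5012, 3.1988].
Exponentiate: [e^0.5012, e^3.1988] = [1.65, 24.50].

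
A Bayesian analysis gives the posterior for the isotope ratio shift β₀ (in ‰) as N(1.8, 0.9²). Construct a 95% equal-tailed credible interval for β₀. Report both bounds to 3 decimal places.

The posterior is symmetric, so the 95% equal-tailed interval is β₀ = 1.8 ± z·0.9 with z = 1.960.
Half-width: 1.960 × 0.9 = 1.764.
1.8 − 1.764 = 0.036; 1.8 + 1.764 = 3.564.

[0.036, 3.564]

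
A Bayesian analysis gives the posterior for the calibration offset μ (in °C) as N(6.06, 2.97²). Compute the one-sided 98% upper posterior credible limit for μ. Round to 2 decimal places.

Need U with P(μ ≤ U) = 0.98: U = 6.06 + z_{0.02}·2.97.
z = 2.054; U = 6.06 + 2.054 × 2.97 = 12.16.

12.16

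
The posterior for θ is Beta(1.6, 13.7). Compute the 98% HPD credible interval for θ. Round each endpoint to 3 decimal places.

The posterior is unimodal and skewed, so the HPD interval has equal density at both endpoints and is the shortest 98% interval.
Solving f(0.000) = f(0.306) with F(0.306) − F(0.000) = 0.98 gives [0.000, 0.306].
For comparison, the equal-tailed interval is [0.005, 0.343]; the HPD is narrower and shifted toward the mode.

[0.000, 0.306]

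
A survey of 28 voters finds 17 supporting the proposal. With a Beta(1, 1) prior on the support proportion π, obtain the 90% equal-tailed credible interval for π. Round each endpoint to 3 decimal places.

Posterior: Beta(1+17, 1+11) = Beta(18, 12).
Equal-tailed 90% interval: the 0.05 and 0.95 quantiles of Beta(18, 12).
Posterior mean ≈ 0.600, SD ≈ 0.088; a Normal approximation gives roughly [0.455, 0.745].
Exact: F⁻¹(0.05) = 0.451; F⁻¹(0.95) = 0.741.

[0.451, 0.741]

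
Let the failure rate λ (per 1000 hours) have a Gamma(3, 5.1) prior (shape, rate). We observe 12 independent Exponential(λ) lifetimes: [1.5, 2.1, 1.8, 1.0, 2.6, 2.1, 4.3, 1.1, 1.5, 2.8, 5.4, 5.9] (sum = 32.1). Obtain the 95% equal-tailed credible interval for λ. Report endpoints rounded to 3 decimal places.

Posterior: Gamma(3+12, 5.1+32.1) = Gamma(15, 37.2) (shape, rate).
Equal-tailed 95% interval: Gamma(15, 37.2) quantiles at 0.025 and 0.975.
Posterior mean ≈ 0.403, SD ≈ 0.104; a Normal approximation gives roughly [0.199, 0.607].
Exact: lower = 0.226; upper = 0.631.

[0.226, 0.631]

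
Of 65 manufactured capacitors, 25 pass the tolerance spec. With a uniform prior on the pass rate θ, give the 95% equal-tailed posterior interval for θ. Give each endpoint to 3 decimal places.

Posterior: Beta(1+25, 1+40) = Beta(26, 41).
Equal-tailed 95% interval: the 0.025 and 0.975 quantiles of Beta(26, 41).
Posterior mean ≈ 0.388, SD ≈ 0.059; a Normal approximation gives roughly [0.272, 0.504].
Exact: F⁻¹(0.025) = 0.276; F⁻¹(0.975) = 0.507.

[0.276, 0.507]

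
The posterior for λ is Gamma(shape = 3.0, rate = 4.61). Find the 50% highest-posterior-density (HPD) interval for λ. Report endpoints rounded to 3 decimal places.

The posterior is unimodal and skewed, so the HPD interval has equal density at both endpoints and is the shortest 50% interval.
Solving f(0.252) = f(0.687) with F(0.687) − F(0.252) = 0.50 gives [0.252, 0.687].
For comparison, the equal-tailed interval is [0.375, 0.850]; the HPD is narrower and shifted toward the mode.

[0.252, 0.687]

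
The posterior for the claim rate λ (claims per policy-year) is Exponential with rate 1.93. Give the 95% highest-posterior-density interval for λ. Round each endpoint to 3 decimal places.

[0.000, 1.552]

The exponential density is strictly decreasing on [0, ∞), so the HPD interval is anchored at 0: [0, q] with P(λ ≤ q) = 0.95.
q = −ln(1 − 0.95) / 1.93 = 2.9957 / 1.93 = 1.552.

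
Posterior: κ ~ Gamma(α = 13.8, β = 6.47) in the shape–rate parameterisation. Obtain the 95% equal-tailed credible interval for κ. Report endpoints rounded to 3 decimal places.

Posterior: Gamma(shape 13.8, rate 6.47).
Equal-tailed 95% interval: Gamma(13.8, 6.47) quantiles at 0.025 and 0.975.
Posterior mean ≈ 2.133, SD ≈ 0.574; a Normal approximation gives roughly [1.008, 3.258].
Exact: lower = 1.160; upper = 3.397.

[1.160, 3.397]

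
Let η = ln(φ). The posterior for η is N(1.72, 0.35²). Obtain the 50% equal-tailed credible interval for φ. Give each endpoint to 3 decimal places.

[4.410, 7.071]

On the log scale the 50% interval is 1.72 ± 0.674 × 0.35 = [1.4839, 1.9561].
Exponentiate: [e^1.4839, e^1.9561] = [4.410, 7.071].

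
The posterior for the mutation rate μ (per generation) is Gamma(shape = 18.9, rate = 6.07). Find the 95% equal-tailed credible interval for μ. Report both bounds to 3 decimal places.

Posterior: Gamma(shape 18.9, rate 6.07).
Equal-tailed 95% interval: Gamma(18.9, 6.07) quantiles at 0.025 and 0.975.
Posterior mean ≈ 3.114, SD ≈ 0.716; a Normal approximation gives roughly [1.710, 4.517].
Exact: lower = 1.872; upper = 4.666.

[1.872, 4.666]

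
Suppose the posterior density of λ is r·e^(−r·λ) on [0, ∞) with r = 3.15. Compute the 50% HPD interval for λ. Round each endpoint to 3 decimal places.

The exponential density is strictly decreasing on [0, ∞), so the HPD interval is anchored at 0: [0, q] with P(λ ≤ q) = 0.50.
q = −ln(1 − 0.50) / 3.15 = 0.6931 / 3.15 = 0.220.

[0.000, 0.220]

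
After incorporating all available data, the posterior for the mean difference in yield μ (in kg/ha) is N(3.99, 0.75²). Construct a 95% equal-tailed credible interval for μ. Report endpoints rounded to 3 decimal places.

[2.520, 5.460]

The posterior is symmetric, so the 95% equal-tailed interval is μ = 3.99 ± z·0.75 with z = 1.960.
Half-width: 1.960 × 0.75 = 1.470.
3.99 − 1.470 = 2.520; 3.99 + 1.470 = 5.460.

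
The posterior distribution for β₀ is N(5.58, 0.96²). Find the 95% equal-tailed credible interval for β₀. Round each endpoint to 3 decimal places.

[3.698, 7.462]

The posterior is symmetric, so the 95% equal-tailed interval is β₀ = 5.58 ± z·0.96 with z = 1.960.
Half-width: 1.960 × 0.96 = 1.882.
5.58 − 1.882 = 3.698; 5.58 + 1.882 = 7.462.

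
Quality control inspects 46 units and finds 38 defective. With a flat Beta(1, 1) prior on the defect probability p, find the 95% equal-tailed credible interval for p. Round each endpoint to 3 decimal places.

Posterior: Beta(1+38, 1+8) = Beta(39, 9).
Equal-tailed 95% interval: the 0.025 and 0.975 quantiles of Beta(39, 9).
Posterior mean ≈ 0.812, SD ≈ 0.056; a Normal approximation gives roughly [0.703, 0.922].
Exact: F⁻¹(0.025) = 0.692; F⁻¹(0.975) = 0.909.

[0.692, 0.909]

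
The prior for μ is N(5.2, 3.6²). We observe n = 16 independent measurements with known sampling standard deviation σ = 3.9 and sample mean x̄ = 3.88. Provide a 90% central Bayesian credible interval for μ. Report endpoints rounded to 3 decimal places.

Posterior precision = 1/3.6² + 16/3.9² = 0.0772 + 1.0519 = 1.1291, so posterior SD = 0.9411.
Posterior mean = (5.2/3.6² + 16·3.88/3.9²) / 1.1291 = 3.9702.
Interval: 3.9702 ± 1.645 × 0.9411 → [2.422, 5.518].

[2.422, 5.518]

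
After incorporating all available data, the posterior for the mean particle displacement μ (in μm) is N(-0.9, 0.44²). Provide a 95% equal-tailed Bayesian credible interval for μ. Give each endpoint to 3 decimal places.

The posterior is symmetric, so the 95% equal-tailed interval is μ = -0.9 ± z·0.44 with z = 1.960.
Half-width: 1.960 × 0.44 = 0.862.
-0.9 − 0.862 = -1.762; -0.9 + 0.862 = -0.038.

[-1.762, -0.038]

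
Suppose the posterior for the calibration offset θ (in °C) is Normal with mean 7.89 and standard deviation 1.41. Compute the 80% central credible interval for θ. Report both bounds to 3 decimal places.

[6.083, 9.697]

The posterior is symmetric, so the 80% equal-tailed interval is θ = 7.89 ± z·1.41 with z = 1.282.
Half-width: 1.282 × 1.41 = 1.807.
7.89 − 1.807 = 6.083; 7.89 + 1.807 = 9.697.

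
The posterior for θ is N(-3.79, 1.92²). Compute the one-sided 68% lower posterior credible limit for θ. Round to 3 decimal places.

-4.688

Need L with P(θ ≥ L) = 0.68: L = -3.79 − z_{0.32}·1.92.
z = 0.468; L = -3.79 − 0.468 × 1.92 = -4.688.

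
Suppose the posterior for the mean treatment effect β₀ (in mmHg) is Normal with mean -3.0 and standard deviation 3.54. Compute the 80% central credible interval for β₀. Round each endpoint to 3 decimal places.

[-7.537, 1.537]

The posterior is symmetric, so the 80% equal-tailed interval is β₀ = -3.0 ± z·3.54 with z = 1.282.
Half-width: 1.282 × 3.54 = 4.537.
-3.0 − 4.537 = -7.537; -3.0 + 4.537 = 1.537.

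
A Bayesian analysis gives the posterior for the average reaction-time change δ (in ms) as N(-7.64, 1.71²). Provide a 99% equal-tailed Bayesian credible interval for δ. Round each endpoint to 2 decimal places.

[-12.04, -3.24]

The posterior is symmetric, so the 99% equal-tailed interval is δ = -7.64 ± z·1.71 with z = 2.576.
Half-width: 2.576 × 1.71 = 4.40.
-7.64 − 4.40 = -12.04; -7.64 + 4.40 = -3.24.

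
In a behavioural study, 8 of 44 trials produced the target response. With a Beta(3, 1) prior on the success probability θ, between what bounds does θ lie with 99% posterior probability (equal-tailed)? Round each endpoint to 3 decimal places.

[0.098, 0.402]

Posterior: Beta(3+8, 1+36) = Beta(11, 37).
Equal-tailed 99% interval: the 0.005 and 0.995 quantiles of Beta(11, 37).
Posterior mean ≈ 0.229, SD ≈ 0.060; a Normal approximation gives roughly [0.075, 0.384].
Exact: F⁻¹(0.005) = 0.098; F⁻¹(0.995) = 0.402.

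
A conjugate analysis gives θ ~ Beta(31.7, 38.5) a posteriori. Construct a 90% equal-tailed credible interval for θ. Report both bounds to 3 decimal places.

[0.355, 0.549]

Posterior: Beta(31.7, 38.5).
Equal-tailed 90% interval: the 0.05 and 0.95 quantiles of Beta(31.7, 38.5).
Posterior mean ≈ 0.452, SD ≈ 0.059; a Normal approximation gives roughly [0.355, 0.549].
Exact: F⁻¹(0.05) = 0.355; F⁻¹(0.95) = 0.549.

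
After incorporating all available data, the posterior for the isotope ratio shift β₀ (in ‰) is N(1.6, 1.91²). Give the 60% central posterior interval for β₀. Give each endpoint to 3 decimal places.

The posterior is symmetric, so the 60% equal-tailed interval is β₀ = 1.6 ± z·1.91 with z = 0.842.
Half-width: 0.842 × 1.91 = 1.607.
1.6 − 1.607 = -0.007; 1.6 + 1.607 = 3.207.

[-0.007, 3.207]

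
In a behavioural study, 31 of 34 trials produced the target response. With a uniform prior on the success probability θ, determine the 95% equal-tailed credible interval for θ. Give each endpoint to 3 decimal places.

Posterior: Beta(1+31, 1+3) = Beta(32, 4).
Equal-tailed 95% interval: the 0.025 and 0.975 quantiles of Beta(32, 4).
Posterior mean ≈ 0.889, SD ≈ 0.052; a Normal approximation gives roughly [0.788, 0.990].
Exact: F⁻¹(0.025) = 0.769; F⁻¹(0.975) = 0.968.

[0.769, 0.968]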